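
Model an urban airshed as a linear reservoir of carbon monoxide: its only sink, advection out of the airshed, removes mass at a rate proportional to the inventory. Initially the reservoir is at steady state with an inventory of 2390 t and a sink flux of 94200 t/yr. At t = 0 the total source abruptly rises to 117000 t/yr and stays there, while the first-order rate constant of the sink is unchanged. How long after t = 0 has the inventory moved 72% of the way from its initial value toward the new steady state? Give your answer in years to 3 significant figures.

0.0323 yr

τ = M₀/F₀ = 2390/94200 = 0.02537 yr.
The remaining gap fraction is e^(−t/τ); 72% covered ⇒ e^(−t/τ) = 0.280.
t = −τ ln(0.280) = 0.02537 × 1.273 = 0.03230 yr.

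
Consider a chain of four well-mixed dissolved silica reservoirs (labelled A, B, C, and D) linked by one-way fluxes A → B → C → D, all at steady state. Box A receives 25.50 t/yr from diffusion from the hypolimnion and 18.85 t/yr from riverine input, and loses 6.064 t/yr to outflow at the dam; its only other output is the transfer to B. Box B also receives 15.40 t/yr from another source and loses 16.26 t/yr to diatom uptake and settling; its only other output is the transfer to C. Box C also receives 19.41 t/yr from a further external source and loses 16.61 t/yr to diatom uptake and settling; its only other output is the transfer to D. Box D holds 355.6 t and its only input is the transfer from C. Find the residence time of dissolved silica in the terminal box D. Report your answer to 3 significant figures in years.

8.84 yr

Box A: F(A→B) = (25.50 + 18.85) − 6.064 = 38.286 t/yr.
Box B: F(B→C) = (38.286 + 15.40) − 16.26 = 37.426 t/yr.
Box C: F(C→D) = (37.426 + 19.41) − 16.61 = 40.226 t/yr.
Box D throughput = its input = 40.226 t/yr; τ = 355.6 / 40.226 = 8.840 yr.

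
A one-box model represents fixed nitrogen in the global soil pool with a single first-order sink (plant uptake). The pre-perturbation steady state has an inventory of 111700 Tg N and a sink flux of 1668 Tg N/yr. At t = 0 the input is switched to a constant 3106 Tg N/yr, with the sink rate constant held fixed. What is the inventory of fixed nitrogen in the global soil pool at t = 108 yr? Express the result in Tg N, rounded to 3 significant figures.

189000 Tg N

τ = M₀/F₀ = 111700/1668 = 66.97 yr; rate constant k = 1/τ.
New steady state M_∞ = F₁/k = F₁·τ = 3106 × 66.97 = 208000 Tg N.
M(t) = M_∞ + (M₀ − M_∞)·e^(−t/τ); t/τ = 108/66.97 = 1.613, so e^(−t/τ) = 0.1993.
M(t) = 208000 − 96300 × 0.1993 = 188800 Tg N.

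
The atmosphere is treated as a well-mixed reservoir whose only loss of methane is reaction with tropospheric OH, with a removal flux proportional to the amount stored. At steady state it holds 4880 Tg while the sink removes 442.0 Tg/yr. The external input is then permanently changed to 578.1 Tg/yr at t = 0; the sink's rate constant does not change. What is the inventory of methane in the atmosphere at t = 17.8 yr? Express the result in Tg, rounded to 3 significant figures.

6080 Tg

Residence time τ = M₀/F₀ = 11.04 yr. The eventual steady state is M_∞ = M₀·(F₁/F₀) = 4880 × 578.1/442.0 = 6382.6 Tg.
The anomaly ΔM(t) = M(t) − M_∞ decays as ΔM₀·e^(−t/τ) with ΔM₀ = 4880 − 6382.6 = −1503 Tg.
At t = 17.8 yr, e^(−t/τ) = e^(−1.612) = 0.1994, so ΔM = −299.7 Tg and M = 6382.6 − 299.7 = 6082.9 Tg.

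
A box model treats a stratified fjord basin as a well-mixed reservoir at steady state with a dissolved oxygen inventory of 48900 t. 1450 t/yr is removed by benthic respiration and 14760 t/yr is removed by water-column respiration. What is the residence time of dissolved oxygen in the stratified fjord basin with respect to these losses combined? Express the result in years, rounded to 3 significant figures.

3.02 yr

Total removal = 1450 + 14760 = 16210 t/yr.
τ = M / ΣF_out = 48900 / 16210 = 3.017 yr.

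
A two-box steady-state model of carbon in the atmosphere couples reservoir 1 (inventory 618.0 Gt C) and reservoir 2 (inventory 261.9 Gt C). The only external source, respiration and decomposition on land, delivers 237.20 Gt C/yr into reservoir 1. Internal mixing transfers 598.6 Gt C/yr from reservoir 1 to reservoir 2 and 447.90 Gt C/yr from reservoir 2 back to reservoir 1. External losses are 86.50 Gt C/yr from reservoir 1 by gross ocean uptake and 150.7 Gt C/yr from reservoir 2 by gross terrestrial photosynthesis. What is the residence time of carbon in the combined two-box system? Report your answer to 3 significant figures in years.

3.71 yr

For the system as a whole, the A↔B exchange is internal and contributes nothing to the throughput; only the external sinks remove mass.
M_total = 618.0 + 261.9 = 879.90 Gt C.
ΣF_external_out = 86.50 + 150.7 = 237.20 Gt C/yr.
τ = M_total / ΣF_ext = 879.90 / 237.20 = 3.710 yr.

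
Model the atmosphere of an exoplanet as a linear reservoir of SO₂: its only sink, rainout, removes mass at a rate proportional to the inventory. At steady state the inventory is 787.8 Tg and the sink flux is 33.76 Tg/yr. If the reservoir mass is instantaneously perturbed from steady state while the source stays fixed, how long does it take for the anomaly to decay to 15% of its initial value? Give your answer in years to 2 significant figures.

For a linear reservoir the anomaly decays as exp(−t/τ) with τ = M/F = 787.8/33.76 = 23.34 yr.
exp(−t/τ) = 0.15 ⇒ t = −τ ln(0.15) = 23.34 × 1.897 = 44.27 yr.

44 yr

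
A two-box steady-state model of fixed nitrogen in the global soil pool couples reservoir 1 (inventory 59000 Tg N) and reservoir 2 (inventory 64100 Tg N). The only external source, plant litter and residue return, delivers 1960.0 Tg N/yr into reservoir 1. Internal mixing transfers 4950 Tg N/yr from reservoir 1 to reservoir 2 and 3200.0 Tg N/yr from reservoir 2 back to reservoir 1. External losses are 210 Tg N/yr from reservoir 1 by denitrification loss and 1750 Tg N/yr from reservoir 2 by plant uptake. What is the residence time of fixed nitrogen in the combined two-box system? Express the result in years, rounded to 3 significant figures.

62.8 yr

For the system as a whole, the A↔B exchange is internal and contributes nothing to the throughput; only the external sinks remove mass.
M_total = 59000 + 64100 = 123100 Tg N.
ΣF_external_out = 210 + 1750 = 1960.0 Tg N/yr.
τ = M_total / ΣF_ext = 123100 / 1960.0 = 62.81 yr.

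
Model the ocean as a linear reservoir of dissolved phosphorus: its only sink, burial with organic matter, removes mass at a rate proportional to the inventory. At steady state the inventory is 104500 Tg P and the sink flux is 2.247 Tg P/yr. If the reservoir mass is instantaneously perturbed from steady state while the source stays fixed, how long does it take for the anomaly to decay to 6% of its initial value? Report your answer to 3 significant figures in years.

For a linear reservoir the anomaly decays as exp(−t/τ) with τ = M/F = 104500/2.247 = 46510 yr.
exp(−t/τ) = 0.06 ⇒ t = −τ ln(0.06) = 46510 × 2.813 = 130800 yr.

131000 yr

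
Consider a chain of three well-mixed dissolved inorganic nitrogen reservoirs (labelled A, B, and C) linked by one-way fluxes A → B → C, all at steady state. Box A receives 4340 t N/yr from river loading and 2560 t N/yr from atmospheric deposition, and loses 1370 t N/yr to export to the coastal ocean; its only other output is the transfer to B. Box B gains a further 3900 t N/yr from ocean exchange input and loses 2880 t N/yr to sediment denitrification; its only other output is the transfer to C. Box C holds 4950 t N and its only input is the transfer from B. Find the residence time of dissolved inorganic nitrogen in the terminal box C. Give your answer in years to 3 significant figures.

0.756 yr

Box A: F(A→B) = (4340 + 2560) − 1370 = 5530.0 t N/yr.
Box B: F(B→C) = (5530.0 + 3900) − 2880 = 6550.0 t N/yr.
Box C throughput = its input = 6550.0 t N/yr; τ = 4950 / 6550.0 = 0.7557 yr.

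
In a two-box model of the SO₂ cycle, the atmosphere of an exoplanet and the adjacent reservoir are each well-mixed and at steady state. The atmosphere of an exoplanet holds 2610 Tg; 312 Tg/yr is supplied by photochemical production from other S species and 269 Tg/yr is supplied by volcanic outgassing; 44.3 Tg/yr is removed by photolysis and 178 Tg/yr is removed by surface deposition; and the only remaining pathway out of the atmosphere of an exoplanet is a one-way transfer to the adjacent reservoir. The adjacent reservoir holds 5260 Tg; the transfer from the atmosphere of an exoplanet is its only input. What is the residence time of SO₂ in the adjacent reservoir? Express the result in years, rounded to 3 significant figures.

Balance the atmosphere of an exoplanet: ΣF_in = 312 + 269 = 581.00 Tg/yr.
Transfer to the adjacent reservoir = ΣF_in − (44.3 + 178) = 358.70 Tg/yr.
At steady state the output of the adjacent reservoir equals its input, 358.70 Tg/yr.
τ = M / F = 5260 / 358.70 = 14.66 yr.

14.7 yr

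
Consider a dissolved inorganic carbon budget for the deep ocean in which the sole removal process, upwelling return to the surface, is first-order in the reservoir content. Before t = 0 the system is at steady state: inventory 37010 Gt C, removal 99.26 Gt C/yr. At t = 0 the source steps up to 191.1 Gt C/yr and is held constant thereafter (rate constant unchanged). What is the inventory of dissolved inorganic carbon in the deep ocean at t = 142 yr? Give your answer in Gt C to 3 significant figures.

47900 Gt C

τ = M₀/F₀ = 37010/99.26 = 372.9 yr; rate constant k = 1/τ.
New steady state M_∞ = F₁/k = F₁·τ = 191.1 × 372.9 = 71253 Gt C.
M(t) = M_∞ + (M₀ − M_∞)·e^(−t/τ); t/τ = 142/372.9 = 0.3808, so e^(−t/τ) = 0.6833.
M(t) = 71253 − 34240 × 0.6833 = 47855 Gt C.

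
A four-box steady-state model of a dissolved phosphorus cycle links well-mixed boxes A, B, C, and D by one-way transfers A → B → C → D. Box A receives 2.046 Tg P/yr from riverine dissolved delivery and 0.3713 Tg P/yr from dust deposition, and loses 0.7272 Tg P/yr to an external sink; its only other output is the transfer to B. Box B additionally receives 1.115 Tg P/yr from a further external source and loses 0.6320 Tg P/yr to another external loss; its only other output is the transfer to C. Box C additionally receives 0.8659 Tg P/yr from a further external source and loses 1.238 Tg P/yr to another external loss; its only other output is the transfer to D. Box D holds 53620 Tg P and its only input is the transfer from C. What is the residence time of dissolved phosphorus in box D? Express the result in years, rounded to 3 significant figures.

29800 yr

Box A: F(A→B) = (2.046 + 0.3713) − 0.7272 = 1.6901 Tg P/yr.
Box B: F(B→C) = (1.6901 + 1.115) − 0.6320 = 2.1731 Tg P/yr.
Box C: F(C→D) = (2.1731 + 0.8659) − 1.238 = 1.8010 Tg P/yr.
Box D throughput = its input = 1.8010 Tg P/yr; τ = 53620 / 1.8010 = 29770 yr.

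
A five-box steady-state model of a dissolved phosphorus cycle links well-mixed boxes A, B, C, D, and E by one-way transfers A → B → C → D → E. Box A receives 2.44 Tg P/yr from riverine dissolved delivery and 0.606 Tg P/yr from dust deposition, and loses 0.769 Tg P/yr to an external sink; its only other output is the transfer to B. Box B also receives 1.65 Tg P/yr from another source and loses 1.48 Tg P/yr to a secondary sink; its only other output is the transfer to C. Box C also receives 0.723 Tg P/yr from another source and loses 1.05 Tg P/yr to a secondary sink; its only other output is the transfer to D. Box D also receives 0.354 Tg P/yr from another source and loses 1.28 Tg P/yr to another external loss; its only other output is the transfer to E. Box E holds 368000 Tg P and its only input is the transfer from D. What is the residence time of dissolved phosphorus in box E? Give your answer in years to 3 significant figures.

308000 yr

Box A: F(A→B) = (2.44 + 0.606) − 0.769 = 2.2770 Tg P/yr.
Box B: F(B→C) = (2.2770 + 1.65) − 1.48 = 2.4470 Tg P/yr.
Box C: F(C→D) = (2.4470 + 0.723) − 1.05 = 2.1200 Tg P/yr.
Box D: F(D→E) = (2.1200 + 0.354) − 1.28 = 1.1940 Tg P/yr.
Box E throughput = its input = 1.1940 Tg P/yr; τ = 368000 / 1.1940 = 308200 yr.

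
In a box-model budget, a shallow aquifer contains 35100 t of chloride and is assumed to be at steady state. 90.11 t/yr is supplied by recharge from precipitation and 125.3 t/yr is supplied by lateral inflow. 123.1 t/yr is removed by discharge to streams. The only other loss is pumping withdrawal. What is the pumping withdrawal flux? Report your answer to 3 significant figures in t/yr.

At steady state ΣF_in = ΣF_out.
ΣF_in = 90.11 + 125.3 = 215.41 t/yr.
Pumping withdrawal flux = ΣF_in − (123.1) = 215.41 − 123.1 = 92.31 t/yr.

92.3 t/yr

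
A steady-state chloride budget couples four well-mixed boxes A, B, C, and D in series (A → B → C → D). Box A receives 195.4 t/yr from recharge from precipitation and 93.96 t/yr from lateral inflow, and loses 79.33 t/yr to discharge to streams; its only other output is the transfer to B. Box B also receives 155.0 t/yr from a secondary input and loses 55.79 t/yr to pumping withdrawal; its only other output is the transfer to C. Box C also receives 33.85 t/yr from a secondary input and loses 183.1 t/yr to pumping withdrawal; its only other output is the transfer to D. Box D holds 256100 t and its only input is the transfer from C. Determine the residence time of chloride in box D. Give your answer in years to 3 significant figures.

1600 yr

Box A: F(A→B) = (195.4 + 93.96) − 79.33 = 210.03 t/yr.
Box B: F(B→C) = (210.03 + 155.0) − 55.79 = 309.24 t/yr.
Box C: F(C→D) = (309.24 + 33.85) − 183.1 = 159.99 t/yr.
Box D throughput = its input = 159.99 t/yr; τ = 256100 / 159.99 = 1601 yr.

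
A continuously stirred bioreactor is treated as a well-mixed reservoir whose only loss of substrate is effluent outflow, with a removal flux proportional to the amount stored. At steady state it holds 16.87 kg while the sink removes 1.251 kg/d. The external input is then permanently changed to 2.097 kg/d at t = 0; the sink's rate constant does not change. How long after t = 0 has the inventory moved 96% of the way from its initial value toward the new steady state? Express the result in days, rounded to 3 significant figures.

43.4 d

τ = M₀/F₀ = 16.87/1.251 = 13.49 d.
The remaining gap fraction is e^(−t/τ); 96% covered ⇒ e^(−t/τ) = 0.0400.
t = −τ ln(0.0400) = 13.49 × 3.219 = 43.41 d.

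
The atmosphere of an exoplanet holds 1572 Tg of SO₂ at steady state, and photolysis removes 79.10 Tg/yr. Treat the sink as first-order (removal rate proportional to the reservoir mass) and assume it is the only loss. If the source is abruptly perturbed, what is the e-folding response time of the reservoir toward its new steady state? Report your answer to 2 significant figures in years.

For a linear reservoir the response time equals the residence time τ = M/F.
τ = 1572 / 79.10 = 19.87 yr.

20 yr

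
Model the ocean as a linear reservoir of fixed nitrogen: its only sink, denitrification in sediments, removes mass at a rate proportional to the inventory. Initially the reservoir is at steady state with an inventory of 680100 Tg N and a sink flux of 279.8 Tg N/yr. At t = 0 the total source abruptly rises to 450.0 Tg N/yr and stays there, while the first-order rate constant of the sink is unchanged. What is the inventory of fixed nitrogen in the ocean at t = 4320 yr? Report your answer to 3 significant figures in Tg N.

Residence time τ = M₀/F₀ = 2431 yr. The eventual steady state is M_∞ = M₀·(F₁/F₀) = 680100 × 450.0/279.8 = 1.0938×10^6 Tg N.
The anomaly ΔM(t) = M(t) − M_∞ decays as ΔM₀·e^(−t/τ) with ΔM₀ = 680100 − 1.0938×10^6 = −413700 Tg N.
At t = 4320 yr, e^(−t/τ) = e^(−1.777) = 0.1691, so ΔM = −69950 Tg N and M = 1.0938×10^6 − 69950 = 1.0238×10^6 Tg N.

1.02×10^6 Tg N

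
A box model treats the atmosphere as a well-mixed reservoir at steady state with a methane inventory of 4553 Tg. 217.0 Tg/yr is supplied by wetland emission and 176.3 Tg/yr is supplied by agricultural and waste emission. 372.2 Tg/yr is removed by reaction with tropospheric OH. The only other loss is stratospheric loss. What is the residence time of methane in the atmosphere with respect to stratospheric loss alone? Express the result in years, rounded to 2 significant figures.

At steady state ΣF_in = ΣF_out.
ΣF_in = 217.0 + 176.3 = 393.30 Tg/yr.
Stratospheric loss flux = ΣF_in − (372.2) = 393.30 − 372.2 = 21.10 Tg/yr.
τ = M / F = 4553 / 21.10 = 215.8 yr.

220 yr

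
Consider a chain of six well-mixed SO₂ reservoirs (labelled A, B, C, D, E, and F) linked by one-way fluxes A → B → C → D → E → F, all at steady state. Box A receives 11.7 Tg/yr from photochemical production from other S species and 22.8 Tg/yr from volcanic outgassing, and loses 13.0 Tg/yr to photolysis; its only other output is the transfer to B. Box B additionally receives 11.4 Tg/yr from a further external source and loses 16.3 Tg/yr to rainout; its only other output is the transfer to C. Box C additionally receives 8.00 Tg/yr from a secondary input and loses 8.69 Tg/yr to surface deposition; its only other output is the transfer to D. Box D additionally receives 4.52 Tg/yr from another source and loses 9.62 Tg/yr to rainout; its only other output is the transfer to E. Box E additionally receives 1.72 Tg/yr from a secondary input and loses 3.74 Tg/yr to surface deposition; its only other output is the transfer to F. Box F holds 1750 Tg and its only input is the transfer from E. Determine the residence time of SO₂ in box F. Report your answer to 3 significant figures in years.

199 yr

Box A: F(A→B) = (11.7 + 22.8) − 13.0 = 21.500 Tg/yr.
Box B: F(B→C) = (21.500 + 11.4) − 16.3 = 16.600 Tg/yr.
Box C: F(C→D) = (16.600 + 8.00) − 8.69 = 15.910 Tg/yr.
Box D: F(D→E) = (15.910 + 4.52) − 9.62 = 10.810 Tg/yr.
Box E: F(E→F) = (10.810 + 1.72) − 3.74 = 8.7900 Tg/yr.
Box F throughput = its input = 8.7900 Tg/yr; τ = 1750 / 8.7900 = 199.1 yr.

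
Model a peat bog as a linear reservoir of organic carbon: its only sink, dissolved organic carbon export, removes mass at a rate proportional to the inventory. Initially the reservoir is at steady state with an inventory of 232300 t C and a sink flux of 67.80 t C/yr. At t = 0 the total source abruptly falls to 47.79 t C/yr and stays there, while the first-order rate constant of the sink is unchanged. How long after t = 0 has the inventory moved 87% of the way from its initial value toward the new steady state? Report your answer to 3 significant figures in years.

τ = M₀/F₀ = 232300/67.80 = 3426 yr.
The remaining gap fraction is e^(−t/τ); 87% covered ⇒ e^(−t/τ) = 0.130.
t = −τ ln(0.130) = 3426 × 2.040 = 6990 yr.

6990 yr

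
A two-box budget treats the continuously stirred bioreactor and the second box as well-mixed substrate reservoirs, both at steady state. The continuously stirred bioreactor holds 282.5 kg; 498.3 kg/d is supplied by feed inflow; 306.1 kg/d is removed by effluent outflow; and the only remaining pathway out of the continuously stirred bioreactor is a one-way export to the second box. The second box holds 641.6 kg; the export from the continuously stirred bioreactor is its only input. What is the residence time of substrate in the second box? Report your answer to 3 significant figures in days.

3.34 d

Balance the continuously stirred bioreactor: ΣF_in = 498.30 kg/d.
Export to the second box = ΣF_in − (306.1) = 192.20 kg/d.
At steady state the output of the second box equals its input, 192.20 kg/d.
τ = M / F = 641.6 / 192.20 = 3.338 d.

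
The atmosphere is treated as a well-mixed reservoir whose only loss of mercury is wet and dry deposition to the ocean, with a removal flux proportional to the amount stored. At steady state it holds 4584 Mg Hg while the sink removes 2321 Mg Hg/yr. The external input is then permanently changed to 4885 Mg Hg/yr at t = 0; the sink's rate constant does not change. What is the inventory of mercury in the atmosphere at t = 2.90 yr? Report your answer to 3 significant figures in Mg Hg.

τ = M₀/F₀ = 4584/2321 = 1.975 yr; rate constant k = 1/τ.
New steady state M_∞ = F₁/k = F₁·τ = 4885 × 1.975 = 9647.9 Mg Hg.
M(t) = M_∞ + (M₀ − M_∞)·e^(−t/τ); t/τ = 2.90/1.975 = 1.468, so e^(−t/τ) = 0.2303.
M(t) = 9647.9 − 5064 × 0.2303 = 8481.7 Mg Hg.

8480 Mg Hg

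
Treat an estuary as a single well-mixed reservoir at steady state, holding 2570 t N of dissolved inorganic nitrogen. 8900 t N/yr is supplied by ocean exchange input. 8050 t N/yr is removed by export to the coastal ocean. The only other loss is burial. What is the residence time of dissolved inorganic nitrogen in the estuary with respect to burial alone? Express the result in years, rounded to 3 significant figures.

At steady state ΣF_in = ΣF_out.
ΣF_in = 8900.0 t N/yr.
Burial flux = ΣF_in − (8050) = 8900.0 − 8050 = 850.0 t N/yr.
τ = M / F = 2570 / 850.0 = 3.024 yr.

3.02 yr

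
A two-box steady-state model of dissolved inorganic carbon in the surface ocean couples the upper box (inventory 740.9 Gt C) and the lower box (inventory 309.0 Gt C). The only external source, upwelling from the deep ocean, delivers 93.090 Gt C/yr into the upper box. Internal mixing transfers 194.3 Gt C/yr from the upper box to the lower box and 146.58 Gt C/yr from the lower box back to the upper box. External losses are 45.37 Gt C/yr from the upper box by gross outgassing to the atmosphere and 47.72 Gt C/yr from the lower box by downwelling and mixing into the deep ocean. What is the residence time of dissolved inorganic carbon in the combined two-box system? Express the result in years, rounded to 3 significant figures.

Treat the two boxes together as one reservoir: the mixing fluxes between them are internal recycling, so τ = ΣM / Σ(external losses).
M_total = 740.9 + 309.0 = 1049.9 Gt C.
ΣF_external_out = 45.37 + 47.72 = 93.090 Gt C/yr.
τ = M_total / ΣF_ext = 1049.9 / 93.090 = 11.28 yr.

11.3 yr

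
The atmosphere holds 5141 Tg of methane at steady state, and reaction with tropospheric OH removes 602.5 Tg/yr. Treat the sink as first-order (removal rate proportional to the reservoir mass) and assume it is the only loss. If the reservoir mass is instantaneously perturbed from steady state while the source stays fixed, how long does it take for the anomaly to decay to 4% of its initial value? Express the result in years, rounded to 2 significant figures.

27 yr

For a linear reservoir the anomaly decays as exp(−t/τ) with τ = M/F = 5141/602.5 = 8.533 yr.
exp(−t/τ) = 0.04 ⇒ t = −τ ln(0.04) = 8.533 × 3.219 = 27.47 yr.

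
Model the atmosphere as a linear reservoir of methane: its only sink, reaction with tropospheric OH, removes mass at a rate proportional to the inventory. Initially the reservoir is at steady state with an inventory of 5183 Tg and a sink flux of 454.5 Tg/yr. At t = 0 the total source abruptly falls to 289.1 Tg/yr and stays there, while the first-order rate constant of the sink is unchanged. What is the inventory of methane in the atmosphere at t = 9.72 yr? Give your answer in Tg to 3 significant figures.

4100 Tg

τ = M₀/F₀ = 5183/454.5 = 11.40 yr; rate constant k = 1/τ.
New steady state M_∞ = F₁/k = F₁·τ = 289.1 × 11.40 = 3296.8 Tg.
M(t) = M_∞ + (M₀ − M_∞)·e^(−t/τ); t/τ = 9.72/11.40 = 0.8524, so e^(−t/τ) = 0.4264.
M(t) = 3296.8 + 1886 × 0.4264 = 4101.1 Tg.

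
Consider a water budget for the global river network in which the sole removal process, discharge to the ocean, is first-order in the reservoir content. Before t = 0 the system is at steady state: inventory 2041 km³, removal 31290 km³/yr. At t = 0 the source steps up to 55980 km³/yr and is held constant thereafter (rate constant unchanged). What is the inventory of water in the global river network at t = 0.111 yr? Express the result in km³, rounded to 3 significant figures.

3360 km³

The sink rate constant is k = F₀/M₀ = 31290/2041 = 15.33 yr⁻¹.
Solving dM/dt = F₁ − kM with M(0) = M₀ gives M(t) = F₁/k + (M₀ − F₁/k)·e^(−kt).
F₁/k = 55980/15.33 = 3651.5 km³; kt = 15.33 × 0.111 = 1.702, e^(−kt) = 0.1824.
M(0.111) = 3651.5 + (2041 − 3651.5) × 0.1824 = 3651.5 − 293.7 = 3357.8 km³.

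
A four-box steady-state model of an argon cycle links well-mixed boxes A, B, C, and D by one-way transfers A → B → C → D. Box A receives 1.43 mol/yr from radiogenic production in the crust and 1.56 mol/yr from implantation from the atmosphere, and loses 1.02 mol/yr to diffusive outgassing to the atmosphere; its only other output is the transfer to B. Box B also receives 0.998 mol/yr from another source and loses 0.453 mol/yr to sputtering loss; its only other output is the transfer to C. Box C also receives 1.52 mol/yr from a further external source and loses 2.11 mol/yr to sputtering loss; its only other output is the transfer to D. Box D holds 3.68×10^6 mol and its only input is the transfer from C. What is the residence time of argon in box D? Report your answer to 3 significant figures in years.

1.91×10^6 yr

Box A: F(A→B) = (1.43 + 1.56) − 1.02 = 1.9700 mol/yr.
Box B: F(B→C) = (1.9700 + 0.998) − 0.453 = 2.5150 mol/yr.
Box C: F(C→D) = (2.5150 + 1.52) − 2.11 = 1.9250 mol/yr.
Box D throughput = its input = 1.9250 mol/yr; τ = 3.68×10^6 / 1.9250 = 1.912×10^6 yr.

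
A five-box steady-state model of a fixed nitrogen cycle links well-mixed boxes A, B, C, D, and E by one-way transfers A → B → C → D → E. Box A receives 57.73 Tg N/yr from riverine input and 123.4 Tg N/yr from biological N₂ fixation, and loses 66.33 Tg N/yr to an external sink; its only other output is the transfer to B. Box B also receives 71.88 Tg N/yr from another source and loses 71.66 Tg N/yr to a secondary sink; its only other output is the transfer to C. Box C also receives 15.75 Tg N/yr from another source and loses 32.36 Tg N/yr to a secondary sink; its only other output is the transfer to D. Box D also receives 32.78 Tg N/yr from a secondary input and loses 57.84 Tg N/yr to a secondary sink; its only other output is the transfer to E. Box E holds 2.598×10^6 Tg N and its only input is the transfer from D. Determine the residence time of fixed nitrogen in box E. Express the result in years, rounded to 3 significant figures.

35400 yr

Box A: F(A→B) = (57.73 + 123.4) − 66.33 = 114.80 Tg N/yr.
Box B: F(B→C) = (114.80 + 71.88) − 71.66 = 115.02 Tg N/yr.
Box C: F(C→D) = (115.02 + 15.75) − 32.36 = 98.410 Tg N/yr.
Box D: F(D→E) = (98.410 + 32.78) − 57.84 = 73.350 Tg N/yr.
Box E throughput = its input = 73.350 Tg N/yr; τ = 2.598×10^6 / 73.350 = 35420 yr.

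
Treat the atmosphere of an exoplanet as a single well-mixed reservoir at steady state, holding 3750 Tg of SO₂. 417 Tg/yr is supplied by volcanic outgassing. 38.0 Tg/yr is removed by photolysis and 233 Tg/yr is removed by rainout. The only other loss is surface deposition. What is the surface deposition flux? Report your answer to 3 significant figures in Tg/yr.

146 Tg/yr

At steady state ΣF_in = ΣF_out.
ΣF_in = 417.00 Tg/yr.
Surface deposition flux = ΣF_in − (38.0 + 233) = 417.00 − 271.0 = 146.0 Tg/yr.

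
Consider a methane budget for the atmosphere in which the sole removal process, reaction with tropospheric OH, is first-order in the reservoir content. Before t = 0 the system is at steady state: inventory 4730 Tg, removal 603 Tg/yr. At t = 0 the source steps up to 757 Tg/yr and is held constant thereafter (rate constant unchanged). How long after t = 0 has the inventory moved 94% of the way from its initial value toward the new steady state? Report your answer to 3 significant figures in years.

τ = M₀/F₀ = 4730/603 = 7.844 yr.
The remaining gap fraction is e^(−t/τ); 94% covered ⇒ e^(−t/τ) = 0.0600.
t = −τ ln(0.0600) = 7.844 × 2.813 = 22.07 yr.

22.1 yr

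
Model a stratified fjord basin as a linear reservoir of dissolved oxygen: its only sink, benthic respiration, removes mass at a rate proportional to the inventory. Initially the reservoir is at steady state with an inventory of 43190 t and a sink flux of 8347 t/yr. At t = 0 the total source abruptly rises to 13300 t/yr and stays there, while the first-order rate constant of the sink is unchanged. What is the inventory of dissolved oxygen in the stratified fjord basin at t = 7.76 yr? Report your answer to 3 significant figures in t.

The sink rate constant is k = F₀/M₀ = 8347/43190 = 0.1933 yr⁻¹.
Solving dM/dt = F₁ − kM with M(0) = M₀ gives M(t) = F₁/k + (M₀ − F₁/k)·e^(−kt).
F₁/k = 13300/0.1933 = 68818 t; kt = 0.1933 × 7.76 = 1.500, e^(−kt) = 0.2232.
M(7.76) = 68818 + (43190 − 68818) × 0.2232 = 68818 − 5720 = 63098 t.

63100 t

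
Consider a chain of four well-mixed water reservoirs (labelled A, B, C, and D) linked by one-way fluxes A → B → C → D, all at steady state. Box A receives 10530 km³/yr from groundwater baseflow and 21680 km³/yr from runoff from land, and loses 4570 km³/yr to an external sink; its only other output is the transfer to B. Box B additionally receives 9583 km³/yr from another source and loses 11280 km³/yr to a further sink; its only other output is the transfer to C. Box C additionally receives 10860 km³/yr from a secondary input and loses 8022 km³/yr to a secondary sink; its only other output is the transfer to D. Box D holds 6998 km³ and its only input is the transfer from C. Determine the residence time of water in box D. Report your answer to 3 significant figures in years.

Box A: F(A→B) = (10530 + 21680) − 4570 = 27640 km³/yr.
Box B: F(B→C) = (27640 + 9583) − 11280 = 25943 km³/yr.
Box C: F(C→D) = (25943 + 10860) − 8022 = 28781 km³/yr.
Box D throughput = its input = 28781 km³/yr; τ = 6998 / 28781 = 0.2431 yr.

0.243 yr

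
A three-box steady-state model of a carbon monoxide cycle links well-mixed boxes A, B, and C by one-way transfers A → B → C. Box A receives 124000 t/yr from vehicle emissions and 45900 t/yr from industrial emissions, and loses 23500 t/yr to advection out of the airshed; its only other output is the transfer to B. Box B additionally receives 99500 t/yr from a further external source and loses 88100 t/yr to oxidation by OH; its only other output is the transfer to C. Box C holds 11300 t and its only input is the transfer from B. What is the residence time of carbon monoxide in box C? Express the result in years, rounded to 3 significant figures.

0.0716 yr

Box A: F(A→B) = (124000 + 45900) − 23500 = 146400 t/yr.
Box B: F(B→C) = (146400 + 99500) − 88100 = 157800 t/yr.
Box C throughput = its input = 157800 t/yr; τ = 11300 / 157800 = 0.07161 yr.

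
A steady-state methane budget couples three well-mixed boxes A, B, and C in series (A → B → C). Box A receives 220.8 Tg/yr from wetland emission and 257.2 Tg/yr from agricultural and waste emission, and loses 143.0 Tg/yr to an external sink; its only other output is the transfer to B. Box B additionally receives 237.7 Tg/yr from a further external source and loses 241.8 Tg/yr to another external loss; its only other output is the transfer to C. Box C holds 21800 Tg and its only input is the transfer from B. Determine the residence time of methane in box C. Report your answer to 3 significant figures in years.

65.9 yr

Box A: F(A→B) = (220.8 + 257.2) − 143.0 = 335.00 Tg/yr.
Box B: F(B→C) = (335.00 + 237.7) − 241.8 = 330.90 Tg/yr.
Box C throughput = its input = 330.90 Tg/yr; τ = 21800 / 330.90 = 65.88 yr.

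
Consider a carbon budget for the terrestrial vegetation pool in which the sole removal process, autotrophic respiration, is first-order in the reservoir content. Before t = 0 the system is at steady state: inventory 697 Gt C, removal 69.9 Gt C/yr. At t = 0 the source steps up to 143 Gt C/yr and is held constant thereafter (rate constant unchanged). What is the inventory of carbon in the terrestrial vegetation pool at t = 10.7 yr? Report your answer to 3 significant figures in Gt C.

1180 Gt C

The sink rate constant is k = F₀/M₀ = 69.9/697 = 0.1003 yr⁻¹.
Solving dM/dt = F₁ − kM with M(0) = M₀ gives M(t) = F₁/k + (M₀ − F₁/k)·e^(−kt).
F₁/k = 143/0.1003 = 1425.9 Gt C; kt = 0.1003 × 10.7 = 1.073, e^(−kt) = 0.3420.
M(10.7) = 1425.9 + (697 − 1425.9) × 0.3420 = 1425.9 − 249.3 = 1176.7 Gt C.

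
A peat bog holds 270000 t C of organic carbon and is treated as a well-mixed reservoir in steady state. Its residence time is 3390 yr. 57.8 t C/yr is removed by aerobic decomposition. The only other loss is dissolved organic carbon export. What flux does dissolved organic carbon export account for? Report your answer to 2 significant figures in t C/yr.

22 t C/yr

Total removal F = M/τ = 270000 / 3390 = 79.65 t C/yr.
Dissolved organic carbon export = F − (57.8) = 79.65 − 57.80 = 21.85 t C/yr.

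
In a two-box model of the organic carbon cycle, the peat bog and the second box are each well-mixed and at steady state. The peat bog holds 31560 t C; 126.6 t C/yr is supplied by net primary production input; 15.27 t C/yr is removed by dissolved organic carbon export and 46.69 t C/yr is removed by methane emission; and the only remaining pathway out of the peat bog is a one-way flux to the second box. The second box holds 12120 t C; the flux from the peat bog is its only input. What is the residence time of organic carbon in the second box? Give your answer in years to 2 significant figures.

190 yr

Balance the peat bog: ΣF_in = 126.60 t C/yr.
Flux to the second box = ΣF_in − (15.27 + 46.69) = 64.640 t C/yr.
At steady state the output of the second box equals its input, 64.640 t C/yr.
τ = M / F = 12120 / 64.640 = 187.5 yr.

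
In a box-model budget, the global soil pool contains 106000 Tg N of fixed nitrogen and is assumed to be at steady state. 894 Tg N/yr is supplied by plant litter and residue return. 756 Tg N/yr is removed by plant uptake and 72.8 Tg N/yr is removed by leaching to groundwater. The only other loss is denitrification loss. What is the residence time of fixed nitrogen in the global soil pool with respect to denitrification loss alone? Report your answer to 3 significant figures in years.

At steady state ΣF_in = ΣF_out.
ΣF_in = 894.00 Tg N/yr.
Denitrification loss flux = ΣF_in − (756 + 72.8) = 894.00 − 828.8 = 65.20 Tg N/yr.
τ = M / F = 106000 / 65.20 = 1626 yr.

1630 yr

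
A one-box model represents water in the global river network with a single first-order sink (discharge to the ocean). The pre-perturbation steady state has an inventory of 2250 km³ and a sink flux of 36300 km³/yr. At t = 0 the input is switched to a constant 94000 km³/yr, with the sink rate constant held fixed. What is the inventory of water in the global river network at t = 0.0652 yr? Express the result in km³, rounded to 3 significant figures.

Residence time τ = M₀/F₀ = 0.06198 yr. The eventual steady state is M_∞ = M₀·(F₁/F₀) = 2250 × 94000/36300 = 5826.4 km³.
The anomaly ΔM(t) = M(t) − M_∞ decays as ΔM₀·e^(−t/τ) with ΔM₀ = 2250 − 5826.4 = −3576 km³.
At t = 0.0652 yr, e^(−t/τ) = e^(−1.052) = 0.3493, so ΔM = −1249 km³ and M = 5826.4 − 1249 = 4577.3 km³.

4580 km³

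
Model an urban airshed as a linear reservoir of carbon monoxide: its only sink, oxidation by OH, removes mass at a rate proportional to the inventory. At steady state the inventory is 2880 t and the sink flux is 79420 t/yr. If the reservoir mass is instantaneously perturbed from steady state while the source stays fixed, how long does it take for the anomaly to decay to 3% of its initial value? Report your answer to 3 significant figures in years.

For a linear reservoir the anomaly decays as exp(−t/τ) with τ = M/F = 2880/79420 = 0.03626 yr.
exp(−t/τ) = 0.03 ⇒ t = −τ ln(0.03) = 0.03626 × 3.507 = 0.1272 yr.

0.127 yr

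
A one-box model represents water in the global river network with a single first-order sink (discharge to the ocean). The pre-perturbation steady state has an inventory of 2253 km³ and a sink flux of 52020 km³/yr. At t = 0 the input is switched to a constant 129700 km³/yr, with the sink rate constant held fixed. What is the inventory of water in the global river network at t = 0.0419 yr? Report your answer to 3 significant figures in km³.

4340 km³

τ = M₀/F₀ = 2253/52020 = 0.04331 yr; rate constant k = 1/τ.
New steady state M_∞ = F₁/k = F₁·τ = 129700 × 0.04331 = 5617.3 km³.
M(t) = M_∞ + (M₀ − M_∞)·e^(−t/τ); t/τ = 0.0419/0.04331 = 0.9674, so e^(−t/τ) = 0.3801.
M(t) = 5617.3 − 3364 × 0.3801 = 4338.7 km³.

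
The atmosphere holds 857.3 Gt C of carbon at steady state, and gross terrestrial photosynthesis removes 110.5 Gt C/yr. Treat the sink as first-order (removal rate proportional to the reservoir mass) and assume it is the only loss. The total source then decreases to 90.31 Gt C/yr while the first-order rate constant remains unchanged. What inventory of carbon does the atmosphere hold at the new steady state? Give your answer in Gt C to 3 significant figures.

Rate constant k = F/M = 110.5 / 857.3 = 0.1289 yr⁻¹.
At the new steady state, source = k·M_new ⇒ M_new = 90.31 / 0.1289 = 700.7 Gt C.
(Equivalently M_new = M × F_new/F_old = 857.3 × 90.31/110.5.)

701 Gt C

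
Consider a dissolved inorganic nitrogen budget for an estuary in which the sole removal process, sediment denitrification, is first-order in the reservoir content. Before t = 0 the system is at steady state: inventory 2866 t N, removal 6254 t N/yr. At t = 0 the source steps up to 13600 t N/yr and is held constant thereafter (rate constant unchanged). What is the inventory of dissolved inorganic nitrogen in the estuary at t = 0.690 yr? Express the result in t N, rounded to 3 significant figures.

5490 t N

τ = M₀/F₀ = 2866/6254 = 0.4583 yr; rate constant k = 1/τ.
New steady state M_∞ = F₁/k = F₁·τ = 13600 × 0.4583 = 6232.4 t N.
M(t) = M_∞ + (M₀ − M_∞)·e^(−t/τ); t/τ = 0.690/0.4583 = 1.506, so e^(−t/τ) = 0.2219.
M(t) = 6232.4 − 3366 × 0.2219 = 5485.5 t N.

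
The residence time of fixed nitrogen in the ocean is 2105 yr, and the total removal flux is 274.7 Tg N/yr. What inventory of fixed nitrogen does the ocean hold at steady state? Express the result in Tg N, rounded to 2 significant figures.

τ = M/F ⇒ M = τ × F = 2105 × 274.7 = 578200 Tg N.

580000 Tg N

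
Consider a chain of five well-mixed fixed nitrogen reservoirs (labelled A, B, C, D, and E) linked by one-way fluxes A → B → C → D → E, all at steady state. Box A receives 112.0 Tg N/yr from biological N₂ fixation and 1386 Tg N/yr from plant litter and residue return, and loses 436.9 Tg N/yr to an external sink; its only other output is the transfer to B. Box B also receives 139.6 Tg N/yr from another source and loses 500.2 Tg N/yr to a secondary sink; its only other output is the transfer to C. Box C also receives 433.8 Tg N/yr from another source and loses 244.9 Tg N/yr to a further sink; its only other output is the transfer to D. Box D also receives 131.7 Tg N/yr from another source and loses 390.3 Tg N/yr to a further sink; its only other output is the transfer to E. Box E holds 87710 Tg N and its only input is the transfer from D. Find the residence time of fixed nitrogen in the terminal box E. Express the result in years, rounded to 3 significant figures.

139 yr

Box A: F(A→B) = (112.0 + 1386) − 436.9 = 1061.1 Tg N/yr.
Box B: F(B→C) = (1061.1 + 139.6) − 500.2 = 700.50 Tg N/yr.
Box C: F(C→D) = (700.50 + 433.8) − 244.9 = 889.40 Tg N/yr.
Box D: F(D→E) = (889.40 + 131.7) − 390.3 = 630.80 Tg N/yr.
Box E throughput = its input = 630.80 Tg N/yr; τ = 87710 / 630.80 = 139.0 yr.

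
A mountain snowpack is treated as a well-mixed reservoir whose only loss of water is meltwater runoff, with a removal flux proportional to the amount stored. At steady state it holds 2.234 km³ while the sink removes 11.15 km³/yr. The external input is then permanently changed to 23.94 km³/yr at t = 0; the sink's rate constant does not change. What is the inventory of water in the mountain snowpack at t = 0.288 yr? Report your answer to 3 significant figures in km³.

τ = M₀/F₀ = 2.234/11.15 = 0.2004 yr; rate constant k = 1/τ.
New steady state M_∞ = F₁/k = F₁·τ = 23.94 × 0.2004 = 4.7966 km³.
M(t) = M_∞ + (M₀ − M_∞)·e^(−t/τ); t/τ = 0.288/0.2004 = 1.437, so e^(−t/τ) = 0.2375.
M(t) = 4.7966 − 2.563 × 0.2375 = 4.1879 km³.

4.19 km³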